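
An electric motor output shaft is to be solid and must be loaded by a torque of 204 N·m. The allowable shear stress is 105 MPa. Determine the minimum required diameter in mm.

21.5 mm

For a solid shaft τ_max = 16T/(πd³), so d = (16T/(π τ_allow))^(1/3) = (16·204.0/(π·1.05×10^8))^(1/3) = 0.02147 m.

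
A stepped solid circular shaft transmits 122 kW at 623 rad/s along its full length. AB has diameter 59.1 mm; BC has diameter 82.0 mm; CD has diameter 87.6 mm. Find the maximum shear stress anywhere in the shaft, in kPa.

4830 kPa

ω = 623 rad/s, so T = P/ω = 122×10³ / 623.0 = 195.8 N·m.
Under the same torque, τ_max = 16T/(πd³) is largest where d is smallest — segment AB (d = 59.1 mm).
τ_max = 16·195.8/(π·(0.0591)³) = 4.831×10^6 Pa.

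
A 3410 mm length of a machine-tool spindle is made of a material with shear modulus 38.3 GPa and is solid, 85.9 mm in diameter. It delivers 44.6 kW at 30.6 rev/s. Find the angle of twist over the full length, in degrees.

0.221°

ω = 2π·30.6 = 192.3 rad/s, so T = P/ω = 44.6×10³ / 192.3 = 232.0 N·m.
J = πd⁴/32 = π(0.0859)⁴/32 = 5.345×10^-6 m⁴.
θ = T·L/(G·J) = 232.0 × 3.41 / (38.3×10⁹ × 5.345×10^-6) = 3.864×10^-3 rad.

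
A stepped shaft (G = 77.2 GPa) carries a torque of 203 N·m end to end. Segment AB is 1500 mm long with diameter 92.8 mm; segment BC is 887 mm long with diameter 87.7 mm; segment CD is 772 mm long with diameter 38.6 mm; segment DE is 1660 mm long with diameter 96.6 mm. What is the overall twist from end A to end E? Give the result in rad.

J_AB = π(0.0928)⁴/32 = 7.28×10^-6 m⁴; J_BC = π(0.0877)⁴/32 = 5.81×10^-6 m⁴; J_CD = π(0.0386)⁴/32 = 2.18×10^-7 m⁴; J_DE = π(0.0966)⁴/32 = 8.55×10^-6 m⁴.
θ = (T/G)·Σ L_i/J_i = (203.0/77.2×10⁹)·(1.50/7.28×10^-6 + 0.887/5.81×10^-6 + 0.772/2.18×10^-7 + 1.66/8.55×10^-6) = 0.01077 rad.

0.0108 rad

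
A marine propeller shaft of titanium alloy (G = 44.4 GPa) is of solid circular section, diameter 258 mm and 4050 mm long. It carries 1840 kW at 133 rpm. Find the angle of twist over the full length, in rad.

ω = 2π·133/60 = 13.93 rad/s, so T = P/ω = 1840×10³ / 13.93 = 132100 N·m.
J = πd⁴/32 = π(0.258)⁴/32 = 4.350×10^-4 m⁴.
θ = T·L/(G·J) = 132100 × 4.05 / (44.4×10⁹ × 4.350×10^-4) = 0.02770 rad.

0.0277 rad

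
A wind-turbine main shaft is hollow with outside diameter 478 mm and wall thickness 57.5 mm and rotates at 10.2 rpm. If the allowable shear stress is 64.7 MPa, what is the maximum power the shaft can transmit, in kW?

989 kW

J = π(d_o⁴ − d_i⁴)/32 = π(0.478⁴ − 0.363⁴)/32 = 3.421×10^-3 m⁴.
T_max = τ_allow·J/r = 6.47×10^7 × 3.421×10^-3 / 0.239 = 926000 N·m.
ω = 2π·10.2/60 = 1.068 rad/s, so P_max = T_max·ω = 9.891×10^5 W.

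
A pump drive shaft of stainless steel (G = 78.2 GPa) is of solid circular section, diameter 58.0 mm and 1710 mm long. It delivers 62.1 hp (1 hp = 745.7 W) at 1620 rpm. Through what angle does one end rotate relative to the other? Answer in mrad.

ω = 2π·1620/60 = 169.6 rad/s, so T = P/ω = 62.1×745.7 / 169.6 = 273.0 N·m.
J = πd⁴/32 = π(0.0580)⁴/32 = 1.111×10^-6 m⁴.
θ = T·L/(G·J) = 273.0 × 1.71 / (78.2×10⁹ × 1.111×10^-6) = 5.373×10^-3 rad.

5.37 mrad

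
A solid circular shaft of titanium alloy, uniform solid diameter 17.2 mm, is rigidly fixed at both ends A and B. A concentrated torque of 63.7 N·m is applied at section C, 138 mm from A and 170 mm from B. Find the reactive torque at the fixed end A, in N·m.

35.2 N·m

With uniform GJ and both ends fixed, compatibility θ_AC = θ_CB gives T_A·a = T_B·b, together with T_A + T_B = T₀.
T_A = T₀·b/(a+b) = 63.70·170/308.0 = 35.16 N·m; T_B = 28.54 N·m.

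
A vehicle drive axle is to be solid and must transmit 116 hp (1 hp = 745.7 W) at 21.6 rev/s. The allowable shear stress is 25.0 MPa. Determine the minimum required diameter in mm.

50.6 mm

ω = 2π·21.6 = 135.7 rad/s, so T = P/ω = 116×745.7 / 135.7 = 637.4 N·m.
For a solid shaft τ_max = 16T/(πd³), so d = (16T/(π τ_allow))^(1/3) = (16·637.4/(π·2.50×10^7))^(1/3) = 0.05064 m.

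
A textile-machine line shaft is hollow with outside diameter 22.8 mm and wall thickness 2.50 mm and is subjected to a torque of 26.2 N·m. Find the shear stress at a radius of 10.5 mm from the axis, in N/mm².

J = π(d_o⁴ − d_i⁴)/32 = π(0.0228⁴ − 0.0178⁴)/32 = 1.667×10^-8 m⁴.
Shear stress varies linearly with radius: τ = T·r/J = 26.20 × 0.0105 / 1.667×10^-8 = 1.650×10^7 Pa.

16.5 N/mm²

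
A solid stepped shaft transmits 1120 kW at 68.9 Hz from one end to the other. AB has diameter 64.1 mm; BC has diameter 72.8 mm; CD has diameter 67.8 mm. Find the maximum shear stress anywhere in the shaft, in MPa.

50.0 MPa

ω = 2π·68.9 = 432.9 rad/s, so T = P/ω = 1120×10³ / 432.9 = 2587 N·m.
Under the same torque, τ_max = 16T/(πd³) is largest where d is smallest — segment AB (d = 64.1 mm).
τ_max = 16·2587/(π·(0.0641)³) = 5.003×10^7 Pa.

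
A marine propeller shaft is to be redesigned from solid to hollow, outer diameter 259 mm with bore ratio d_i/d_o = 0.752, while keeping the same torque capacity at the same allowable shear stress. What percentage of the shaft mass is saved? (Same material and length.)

Equal τ_max and T ⇒ the solid shaft needs d_s³ = d_o³(1−k⁴), so d_s = 259·(1−0.752⁴)^(1/3) = 227.8 mm.
Area ratio A_h/A_s = d_o²(1−k²)/d_s² = (1−k²)/(1−k⁴)^(2/3) = 0.5618.
Mass saving = 1 − 0.5618 = 43.8 %.

43.8 %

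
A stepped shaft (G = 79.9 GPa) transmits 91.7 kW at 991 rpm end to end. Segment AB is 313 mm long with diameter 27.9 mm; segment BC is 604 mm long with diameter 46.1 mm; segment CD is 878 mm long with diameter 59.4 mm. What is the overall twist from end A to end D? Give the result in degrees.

ω = 2π·991/60 = 103.8 rad/s, so T = P/ω = 91.7×10³ / 103.8 = 883.6 N·m.
J_AB = π(0.0279)⁴/32 = 5.95×10^-8 m⁴; J_BC = π(0.0461)⁴/32 = 4.43×10^-7 m⁴; J_CD = π(0.0594)⁴/32 = 1.22×10^-6 m⁴.
θ = (T/G)·Σ L_i/J_i = (883.6/79.9×10⁹)·(0.313/5.95×10^-8 + 0.604/4.43×10^-7 + 0.878/1.22×10^-6) = 0.08120 rad.

4.65°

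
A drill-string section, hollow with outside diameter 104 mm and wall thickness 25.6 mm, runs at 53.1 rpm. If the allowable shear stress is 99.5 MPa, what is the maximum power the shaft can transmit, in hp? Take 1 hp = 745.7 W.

153 hp

J = π(d_o⁴ − d_i⁴)/32 = π(0.104⁴ − 0.0528⁴)/32 = 1.072×10^-5 m⁴.
T_max = τ_allow·J/r = 9.95×10^7 × 1.072×10^-5 / 0.0520 = 20520 N·m.
ω = 2π·53.1/60 = 5.561 rad/s, so P_max = T_max·ω = 1.141×10^5 W.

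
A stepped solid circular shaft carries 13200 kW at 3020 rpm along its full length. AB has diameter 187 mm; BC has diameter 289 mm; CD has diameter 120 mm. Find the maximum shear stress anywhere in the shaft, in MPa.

ω = 2π·3020/60 = 316.3 rad/s, so T = P/ω = 13200×10³ / 316.3 = 41740 N·m.
Under the same torque, τ_max = 16T/(πd³) is largest where d is smallest — segment CD (d = 120 mm).
τ_max = 16·41740/(π·(0.120)³) = 1.230×10^8 Pa.

123 MPa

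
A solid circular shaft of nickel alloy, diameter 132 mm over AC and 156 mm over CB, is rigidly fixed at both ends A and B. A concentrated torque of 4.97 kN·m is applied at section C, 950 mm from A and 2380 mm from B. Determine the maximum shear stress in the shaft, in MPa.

Compatibility: T_A·a/J_AC = T_B·b/J_CB with T_A + T_B = T₀.
J_AC = 2.98×10^-5 m⁴, J_CB = 5.81×10^-5 m⁴, so T_A = T₀·(J_AC/a)/((J_AC/a)+(J_CB/b)) = 2794 N·m, T_B = 2176 N·m.
τ in each portion: τ_AC = 6.19×10^6 Pa, τ_CB = 2.92×10^6 Pa; maximum is in AC.
τ_max = T_AC·r/J = 2794·0.0660/2.98×10^-5 = 6.187×10^6 Pa.

6.19 MPa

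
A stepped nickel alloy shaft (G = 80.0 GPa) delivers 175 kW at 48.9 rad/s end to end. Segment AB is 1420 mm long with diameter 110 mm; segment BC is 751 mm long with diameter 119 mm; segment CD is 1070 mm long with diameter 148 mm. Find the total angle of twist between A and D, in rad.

0.00714 rad

ω = 48.9 rad/s, so T = P/ω = 175×10³ / 48.90 = 3579 N·m.
J_AB = π(0.110)⁴/32 = 1.44×10^-5 m⁴; J_BC = π(0.119)⁴/32 = 1.97×10^-5 m⁴; J_CD = π(0.148)⁴/32 = 4.71×10^-5 m⁴.
θ = (T/G)·Σ L_i/J_i = (3579/80.0×10⁹)·(1.42/1.44×10^-5 + 0.751/1.97×10^-5 + 1.07/4.71×10^-5) = 7.142×10^-3 rad.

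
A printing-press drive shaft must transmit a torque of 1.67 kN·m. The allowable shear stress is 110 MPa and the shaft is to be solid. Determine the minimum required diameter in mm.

For a solid shaft τ_max = 16T/(πd³), so d = (16T/(π τ_allow))^(1/3) = (16·1670/(π·1.10×10^8))^(1/3) = 0.04260 m.

42.6 mm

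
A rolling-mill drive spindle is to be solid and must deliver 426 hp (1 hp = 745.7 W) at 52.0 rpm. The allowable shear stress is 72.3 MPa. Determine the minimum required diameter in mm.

ω = 2π·52.0/60 = 5.445 rad/s, so T = P/ω = 426×745.7 / 5.445 = 58340 N·m.
For a solid shaft τ_max = 16T/(πd³), so d = (16T/(π τ_allow))^(1/3) = (16·58340/(π·7.23×10^7))^(1/3) = 0.1602 m.

160 mm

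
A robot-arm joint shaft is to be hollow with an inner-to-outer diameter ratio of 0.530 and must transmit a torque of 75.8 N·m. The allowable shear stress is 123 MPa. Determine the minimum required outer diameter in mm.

15.0 mm

For a hollow shaft with d_i/d_o = 0.530: τ_max = 16T/(π d_o³ (1−k⁴)), so d_o = [16T/(π τ_allow (1−k⁴))]^(1/3) = [16·75.80/(π·1.23×10^8·0.9211)]^(1/3) = 0.01505 m.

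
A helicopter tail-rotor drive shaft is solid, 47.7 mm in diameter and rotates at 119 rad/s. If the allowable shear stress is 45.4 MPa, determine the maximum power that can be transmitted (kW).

J = πd⁴/32 = π(0.0477)⁴/32 = 5.082×10^-7 m⁴.
T_max = τ_allow·J/r = 4.54×10^7 × 5.082×10^-7 / 0.0239 = 967.5 N·m.
ω = 119 rad/s, so P_max = T_max·ω = 1.151×10^5 W.

115 kW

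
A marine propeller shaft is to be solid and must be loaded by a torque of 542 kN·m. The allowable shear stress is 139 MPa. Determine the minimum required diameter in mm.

271 mm

For a solid shaft τ_max = 16T/(πd³), so d = (16T/(π τ_allow))^(1/3) = (16·542000/(π·1.39×10^8))^(1/3) = 0.2708 m.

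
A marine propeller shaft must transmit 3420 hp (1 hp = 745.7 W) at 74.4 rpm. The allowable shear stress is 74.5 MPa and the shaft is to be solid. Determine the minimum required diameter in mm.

282 mm

ω = 2π·74.4/60 = 7.791 rad/s, so T = P/ω = 3420×745.7 / 7.791 = 327300 N·m.
For a solid shaft τ_max = 16T/(πd³), so d = (16T/(π τ_allow))^(1/3) = (16·327300/(π·7.45×10^7))^(1/3) = 0.2818 m.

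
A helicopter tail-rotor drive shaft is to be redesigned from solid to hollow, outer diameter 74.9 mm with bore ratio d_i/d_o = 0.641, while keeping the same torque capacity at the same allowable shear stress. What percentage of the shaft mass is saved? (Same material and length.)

33.4 %

Equal τ_max and T ⇒ the solid shaft needs d_s³ = d_o³(1−k⁴), so d_s = 74.9·(1−0.641⁴)^(1/3) = 70.42 mm.
Area ratio A_h/A_s = d_o²(1−k²)/d_s² = (1−k²)/(1−k⁴)^(2/3) = 0.6664.
Mass saving = 1 − 0.6664 = 33.4 %.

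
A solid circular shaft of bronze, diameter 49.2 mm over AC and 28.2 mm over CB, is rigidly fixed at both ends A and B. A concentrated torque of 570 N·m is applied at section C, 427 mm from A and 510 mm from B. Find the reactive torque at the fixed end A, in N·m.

Compatibility: T_A·a/J_AC = T_B·b/J_CB with T_A + T_B = T₀.
J_AC = 5.75×10^-7 m⁴, J_CB = 6.21×10^-8 m⁴, so T_A = T₀·(J_AC/a)/((J_AC/a)+(J_CB/b)) = 522.8 N·m, T_B = 47.24 N·m.

523 N·m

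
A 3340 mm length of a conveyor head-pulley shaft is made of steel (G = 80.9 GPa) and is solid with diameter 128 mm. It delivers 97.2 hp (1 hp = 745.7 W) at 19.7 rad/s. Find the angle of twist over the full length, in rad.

0.00576 rad

ω = 19.7 rad/s, so T = P/ω = 97.2×745.7 / 19.70 = 3679 N·m.
J = πd⁴/32 = π(0.128)⁴/32 = 2.635×10^-5 m⁴.
θ = T·L/(G·J) = 3679 × 3.34 / (80.9×10⁹ × 2.635×10^-5) = 5.764×10^-3 rad.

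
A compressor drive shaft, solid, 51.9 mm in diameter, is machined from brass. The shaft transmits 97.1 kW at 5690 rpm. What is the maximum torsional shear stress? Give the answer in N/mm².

ω = 2π·5690/60 = 595.9 rad/s, so T = P/ω = 97.1×10³ / 595.9 = 163.0 N·m.
J = πd⁴/32 = π(0.0519)⁴/32 = 7.123×10^-7 m⁴.
τ_max = T·r/J = 163.0 × 0.0260 / 7.123×10^-7 = 5.937×10^6 Pa.

5.94 N/mm²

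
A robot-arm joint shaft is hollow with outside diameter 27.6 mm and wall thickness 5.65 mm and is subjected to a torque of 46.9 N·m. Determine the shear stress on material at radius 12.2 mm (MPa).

11.4 MPa

J = π(d_o⁴ − d_i⁴)/32 = π(0.0276⁴ − 0.0163⁴)/32 = 5.004×10^-8 m⁴.
Shear stress varies linearly with radius: τ = T·r/J = 46.90 × 0.0122 / 5.004×10^-8 = 1.143×10^7 Pa.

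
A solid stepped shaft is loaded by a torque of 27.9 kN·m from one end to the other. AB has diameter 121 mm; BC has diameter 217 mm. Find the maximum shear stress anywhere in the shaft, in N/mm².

80.2 N/mm²

Under the same torque, τ_max = 16T/(πd³) is largest where d is smallest — segment AB (d = 121 mm).
τ_max = 16·27900/(π·(0.121)³) = 8.021×10^7 Pa.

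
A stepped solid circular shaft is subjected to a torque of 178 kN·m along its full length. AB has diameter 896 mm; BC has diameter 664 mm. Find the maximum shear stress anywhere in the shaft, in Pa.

3.10e6 Pa

Under the same torque, τ_max = 16T/(πd³) is largest where d is smallest — segment BC (d = 664 mm).
τ_max = 16·178000/(π·(0.664)³) = 3.097×10^6 Pa.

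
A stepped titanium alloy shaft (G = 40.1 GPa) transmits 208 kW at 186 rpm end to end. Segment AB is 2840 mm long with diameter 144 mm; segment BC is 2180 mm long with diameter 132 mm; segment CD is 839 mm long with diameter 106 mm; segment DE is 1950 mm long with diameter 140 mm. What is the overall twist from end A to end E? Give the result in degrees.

ω = 2π·186/60 = 19.48 rad/s, so T = P/ω = 208×10³ / 19.48 = 10680 N·m.
J_AB = π(0.144)⁴/32 = 4.22×10^-5 m⁴; J_BC = π(0.132)⁴/32 = 2.98×10^-5 m⁴; J_CD = π(0.106)⁴/32 = 1.24×10^-5 m⁴; J_DE = π(0.140)⁴/32 = 3.77×10^-5 m⁴.
θ = (T/G)·Σ L_i/J_i = (10680/40.1×10⁹)·(2.84/4.22×10^-5 + 2.18/2.98×10^-5 + 0.839/1.24×10^-5 + 1.95/3.77×10^-5) = 0.06919 rad.

3.96°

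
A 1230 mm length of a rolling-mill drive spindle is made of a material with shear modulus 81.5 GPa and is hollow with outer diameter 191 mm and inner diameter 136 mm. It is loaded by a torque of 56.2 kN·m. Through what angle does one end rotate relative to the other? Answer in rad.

0.00874 rad

J = π(d_o⁴ − d_i⁴)/32 = π(0.191⁴ − 0.136⁴)/32 = 9.707×10^-5 m⁴.
θ = T·L/(G·J) = 56200 × 1.23 / (81.5×10⁹ × 9.707×10^-5) = 8.738×10^-3 rad.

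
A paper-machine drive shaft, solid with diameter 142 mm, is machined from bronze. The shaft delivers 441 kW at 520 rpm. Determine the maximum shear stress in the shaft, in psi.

ω = 2π·520/60 = 54.45 rad/s, so T = P/ω = 441×10³ / 54.45 = 8099 N·m.
J = πd⁴/32 = π(0.142)⁴/32 = 3.992×10^-5 m⁴.
τ_max = T·r/J = 8099 × 0.0710 / 3.992×10^-5 = 1.440×10^7 Pa.

2090 psi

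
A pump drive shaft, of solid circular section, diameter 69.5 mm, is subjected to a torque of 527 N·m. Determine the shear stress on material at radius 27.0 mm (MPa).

J = πd⁴/32 = π(0.0695)⁴/32 = 2.291×10^-6 m⁴.
Shear stress varies linearly with radius: τ = T·r/J = 527.0 × 0.0270 / 2.291×10^-6 = 6.212×10^6 Pa.

6.21 MPa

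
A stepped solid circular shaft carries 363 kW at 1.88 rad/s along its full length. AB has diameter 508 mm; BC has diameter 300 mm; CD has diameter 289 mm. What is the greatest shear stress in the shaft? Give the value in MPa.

ω = 1.88 rad/s, so T = P/ω = 363×10³ / 1.880 = 193100 N·m.
Under the same torque, τ_max = 16T/(πd³) is largest where d is smallest — segment CD (d = 289 mm).
τ_max = 16·193100/(π·(0.289)³) = 4.074×10^7 Pa.

40.7 MPa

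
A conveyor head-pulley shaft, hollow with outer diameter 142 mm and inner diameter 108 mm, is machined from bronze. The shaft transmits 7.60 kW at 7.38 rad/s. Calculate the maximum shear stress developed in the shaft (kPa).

2750 kPa

ω = 7.38 rad/s, so T = P/ω = 7.60×10³ / 7.380 = 1030 N·m.
J = π(d_o⁴ − d_i⁴)/32 = π(0.142⁴ − 0.108⁴)/32 = 2.656×10^-5 m⁴.
τ_max = T·r/J = 1030 × 0.0710 / 2.656×10^-5 = 2.753×10^6 Pa.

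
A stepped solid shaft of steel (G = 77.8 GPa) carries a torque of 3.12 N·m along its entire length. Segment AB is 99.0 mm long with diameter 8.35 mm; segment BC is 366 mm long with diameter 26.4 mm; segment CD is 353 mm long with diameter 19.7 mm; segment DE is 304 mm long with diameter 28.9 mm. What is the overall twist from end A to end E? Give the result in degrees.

0.559°

J_AB = π(0.00835)⁴/32 = 4.77×10^-10 m⁴; J_BC = π(0.0264)⁴/32 = 4.77×10^-8 m⁴; J_CD = π(0.0197)⁴/32 = 1.48×10^-8 m⁴; J_DE = π(0.0289)⁴/32 = 6.85×10^-8 m⁴.
θ = (T/G)·Σ L_i/J_i = (3.120/77.8×10⁹)·(0.0990/4.77×10^-10 + 0.366/4.77×10^-8 + 0.353/1.48×10^-8 + 0.304/6.85×10^-8) = 9.762×10^-3 rad.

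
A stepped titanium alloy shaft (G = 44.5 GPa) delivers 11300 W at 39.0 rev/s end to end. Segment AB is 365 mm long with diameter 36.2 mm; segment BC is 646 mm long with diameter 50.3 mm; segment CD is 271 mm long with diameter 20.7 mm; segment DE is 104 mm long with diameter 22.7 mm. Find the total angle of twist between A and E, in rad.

ω = 2π·39.0 = 245.0 rad/s, so T = P/ω = 11300 / 245.0 = 46.11 N·m.
J_AB = π(0.0362)⁴/32 = 1.69×10^-7 m⁴; J_BC = π(0.0503)⁴/32 = 6.28×10^-7 m⁴; J_CD = π(0.0207)⁴/32 = 1.80×10^-8 m⁴; J_DE = π(0.0227)⁴/32 = 2.61×10^-8 m⁴.
θ = (T/G)·Σ L_i/J_i = (46.11/44.5×10⁹)·(0.365/1.69×10^-7 + 0.646/6.28×10^-7 + 0.271/1.80×10^-8 + 0.104/2.61×10^-8) = 0.02302 rad.

0.0230 rad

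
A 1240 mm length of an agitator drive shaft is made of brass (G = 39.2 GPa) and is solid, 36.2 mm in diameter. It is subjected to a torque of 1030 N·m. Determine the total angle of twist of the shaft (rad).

0.193 rad

J = πd⁴/32 = π(0.0362)⁴/32 = 1.686×10^-7 m⁴.
θ = T·L/(G·J) = 1030 × 1.24 / (39.2×10⁹ × 1.686×10^-7) = 0.1933 rad.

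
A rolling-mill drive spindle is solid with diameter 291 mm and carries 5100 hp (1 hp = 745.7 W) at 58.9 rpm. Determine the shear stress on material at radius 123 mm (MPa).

ω = 2π·58.9/60 = 6.168 rad/s, so T = P/ω = 5100×745.7 / 6.168 = 616600 N·m.
J = πd⁴/32 = π(0.291)⁴/32 = 7.040×10^-4 m⁴.
Shear stress varies linearly with radius: τ = T·r/J = 616600 × 0.123 / 7.040×10^-4 = 1.077×10^8 Pa.

108 MPa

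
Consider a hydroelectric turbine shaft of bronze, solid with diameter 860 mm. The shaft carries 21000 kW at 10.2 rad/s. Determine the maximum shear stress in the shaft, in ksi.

2.39 ksi

ω = 10.2 rad/s, so T = P/ω = 21000×10³ / 10.20 = 2.059e6 N·m.
J = πd⁴/32 = π(0.860)⁴/32 = 0.05370 m⁴.
τ_max = T·r/J = 2.059e6 × 0.430 / 0.05370 = 1.649×10^7 Pa.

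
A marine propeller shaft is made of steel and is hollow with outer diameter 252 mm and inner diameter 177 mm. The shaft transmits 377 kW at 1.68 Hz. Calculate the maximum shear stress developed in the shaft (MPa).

ω = 2π·1.68 = 10.56 rad/s, so T = P/ω = 377×10³ / 10.56 = 35720 N·m.
J = π(d_o⁴ − d_i⁴)/32 = π(0.252⁴ − 0.177⁴)/32 = 2.996×10^-4 m⁴.
τ_max = T·r/J = 35720 × 0.126 / 2.996×10^-4 = 1.502×10^7 Pa.

15.0 MPa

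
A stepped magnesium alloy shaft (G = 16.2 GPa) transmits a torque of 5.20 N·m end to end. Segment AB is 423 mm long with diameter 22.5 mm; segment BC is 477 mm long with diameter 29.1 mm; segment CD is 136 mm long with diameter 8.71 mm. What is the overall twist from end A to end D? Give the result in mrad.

J_AB = π(0.0225)⁴/32 = 2.52×10^-8 m⁴; J_BC = π(0.0291)⁴/32 = 7.04×10^-8 m⁴; J_CD = π(0.00871)⁴/32 = 5.65×10^-10 m⁴.
θ = (T/G)·Σ L_i/J_i = (5.200/16.2×10⁹)·(0.423/2.52×10^-8 + 0.477/7.04×10^-8 + 0.136/5.65×10^-10) = 0.08483 rad.

84.8 mrad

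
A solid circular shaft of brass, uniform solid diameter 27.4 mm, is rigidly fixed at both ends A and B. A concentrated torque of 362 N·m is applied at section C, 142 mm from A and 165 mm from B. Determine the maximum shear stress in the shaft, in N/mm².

With uniform GJ and both ends fixed, compatibility θ_AC = θ_CB gives T_A·a = T_B·b, together with T_A + T_B = T₀.
T_A = T₀·b/(a+b) = 362.0·165/307.0 = 194.6 N·m; T_B = 167.4 N·m.
τ in each portion: τ_AC = 4.82×10^7 Pa, τ_CB = 4.15×10^7 Pa; maximum is in AC.
τ_max = T_AC·r/J = 194.6·0.0137/5.53×10^-8 = 4.817×10^7 Pa.

48.2 N/mm²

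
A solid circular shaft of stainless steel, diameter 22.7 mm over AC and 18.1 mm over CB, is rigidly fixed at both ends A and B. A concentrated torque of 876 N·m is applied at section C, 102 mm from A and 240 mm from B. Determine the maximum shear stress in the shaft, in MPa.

Compatibility: T_A·a/J_AC = T_B·b/J_CB with T_A + T_B = T₀.
J_AC = 2.61×10^-8 m⁴, J_CB = 1.05×10^-8 m⁴, so T_A = T₀·(J_AC/a)/((J_AC/a)+(J_CB/b)) = 747.6 N·m, T_B = 128.4 N·m.
τ in each portion: τ_AC = 3.25×10^8 Pa, τ_CB = 1.10×10^8 Pa; maximum is in AC.
τ_max = T_AC·r/J = 747.6·0.0113/2.61×10^-8 = 3.255×10^8 Pa.

325 MPa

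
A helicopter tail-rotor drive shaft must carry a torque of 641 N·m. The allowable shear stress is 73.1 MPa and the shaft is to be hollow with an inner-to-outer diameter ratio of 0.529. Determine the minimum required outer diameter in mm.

For a hollow shaft with d_i/d_o = 0.529: τ_max = 16T/(π d_o³ (1−k⁴)), so d_o = [16T/(π τ_allow (1−k⁴))]^(1/3) = [16·641.0/(π·7.31×10^7·0.9217)]^(1/3) = 0.03646 m.

36.5 mm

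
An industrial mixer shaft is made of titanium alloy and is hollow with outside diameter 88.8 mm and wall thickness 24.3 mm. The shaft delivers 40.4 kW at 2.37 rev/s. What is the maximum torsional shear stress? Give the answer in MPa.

20.6 MPa

ω = 2π·2.37 = 14.89 rad/s, so T = P/ω = 40.4×10³ / 14.89 = 2713 N·m.
J = π(d_o⁴ − d_i⁴)/32 = π(0.0888⁴ − 0.0402⁴)/32 = 5.848×10^-6 m⁴.
τ_max = T·r/J = 2713 × 0.0444 / 5.848×10^-6 = 2.060×10^7 Pa.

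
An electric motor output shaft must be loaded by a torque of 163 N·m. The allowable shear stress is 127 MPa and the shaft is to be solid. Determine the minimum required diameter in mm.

For a solid shaft τ_max = 16T/(πd³), so d = (16T/(π τ_allow))^(1/3) = (16·163.0/(π·1.27×10^8))^(1/3) = 0.01870 m.

18.7 mm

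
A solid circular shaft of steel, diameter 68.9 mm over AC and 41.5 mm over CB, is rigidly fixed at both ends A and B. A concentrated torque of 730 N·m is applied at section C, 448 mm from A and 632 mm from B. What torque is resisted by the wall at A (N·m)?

Compatibility: T_A·a/J_AC = T_B·b/J_CB with T_A + T_B = T₀.
J_AC = 2.21×10^-6 m⁴, J_CB = 2.91×10^-7 m⁴, so T_A = T₀·(J_AC/a)/((J_AC/a)+(J_CB/b)) = 667.7 N·m, T_B = 62.30 N·m.

668 N·m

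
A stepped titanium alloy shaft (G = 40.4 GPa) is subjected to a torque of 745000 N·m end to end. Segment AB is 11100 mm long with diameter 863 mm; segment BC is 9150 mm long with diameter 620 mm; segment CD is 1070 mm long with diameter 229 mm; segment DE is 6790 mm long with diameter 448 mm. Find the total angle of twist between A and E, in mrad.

J_AB = π(0.863)⁴/32 = 0.0545 m⁴; J_BC = π(0.620)⁴/32 = 0.0145 m⁴; J_CD = π(0.229)⁴/32 = 2.70×10^-4 m⁴; J_DE = π(0.448)⁴/32 = 3.95×10^-3 m⁴.
θ = (T/G)·Σ L_i/J_i = (745000/40.4×10⁹)·(11.1/0.0545 + 9.15/0.0145 + 1.07/2.70×10^-4 + 6.79/3.95×10^-3) = 0.1201 rad.

120 mrad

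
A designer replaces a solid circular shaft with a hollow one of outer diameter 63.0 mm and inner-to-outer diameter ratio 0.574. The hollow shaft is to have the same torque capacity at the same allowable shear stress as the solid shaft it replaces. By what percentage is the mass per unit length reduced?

Equal τ_max and T ⇒ the solid shaft needs d_s³ = d_o³(1−k⁴), so d_s = 63.0·(1−0.574⁴)^(1/3) = 60.63 mm.
Area ratio A_h/A_s = d_o²(1−k²)/d_s² = (1−k²)/(1−k⁴)^(2/3) = 0.7239.
Mass saving = 1 − 0.7239 = 27.6 %.

27.6 %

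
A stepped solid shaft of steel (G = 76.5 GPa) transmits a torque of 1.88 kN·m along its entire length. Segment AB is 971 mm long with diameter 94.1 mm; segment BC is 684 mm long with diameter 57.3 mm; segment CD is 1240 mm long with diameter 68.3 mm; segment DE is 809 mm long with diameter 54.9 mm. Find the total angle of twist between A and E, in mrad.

J_AB = π(0.0941)⁴/32 = 7.70×10^-6 m⁴; J_BC = π(0.0573)⁴/32 = 1.06×10^-6 m⁴; J_CD = π(0.0683)⁴/32 = 2.14×10^-6 m⁴; J_DE = π(0.0549)⁴/32 = 8.92×10^-7 m⁴.
θ = (T/G)·Σ L_i/J_i = (1880/76.5×10⁹)·(0.971/7.70×10^-6 + 0.684/1.06×10^-6 + 1.24/2.14×10^-6 + 0.809/8.92×10^-7) = 0.05554 rad.

55.5 mrad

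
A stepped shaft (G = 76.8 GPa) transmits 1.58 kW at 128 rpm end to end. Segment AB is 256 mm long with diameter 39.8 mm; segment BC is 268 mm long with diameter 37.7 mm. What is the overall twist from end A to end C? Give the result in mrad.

3.67 mrad

ω = 2π·128/60 = 13.40 rad/s, so T = P/ω = 1.58×10³ / 13.40 = 117.9 N·m.
J_AB = π(0.0398)⁴/32 = 2.46×10^-7 m⁴; J_BC = π(0.0377)⁴/32 = 1.98×10^-7 m⁴.
θ = (T/G)·Σ L_i/J_i = (117.9/76.8×10⁹)·(0.256/2.46×10^-7 + 0.268/1.98×10^-7) = 3.669×10^-3 rad.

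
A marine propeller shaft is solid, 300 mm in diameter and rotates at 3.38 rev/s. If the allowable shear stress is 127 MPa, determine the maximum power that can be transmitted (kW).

14300 kW

J = πd⁴/32 = π(0.300)⁴/32 = 7.952×10^-4 m⁴.
T_max = τ_allow·J/r = 1.27×10^8 × 7.952×10^-4 / 0.150 = 673300 N·m.
ω = 2π·3.38 = 21.24 rad/s, so P_max = T_max·ω = 1.430×10^7 W.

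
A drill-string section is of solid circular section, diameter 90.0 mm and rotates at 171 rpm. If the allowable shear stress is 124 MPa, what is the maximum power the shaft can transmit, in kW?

J = πd⁴/32 = π(0.0900)⁴/32 = 6.441×10^-6 m⁴.
T_max = τ_allow·J/r = 1.24×10^8 × 6.441×10^-6 / 0.0450 = 17750 N·m.
ω = 2π·171/60 = 17.91 rad/s, so P_max = T_max·ω = 3.178×10^5 W.

318 kW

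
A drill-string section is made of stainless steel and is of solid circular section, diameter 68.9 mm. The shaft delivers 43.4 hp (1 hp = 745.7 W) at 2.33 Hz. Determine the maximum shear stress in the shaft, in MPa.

34.4 MPa

ω = 2π·2.33 = 14.64 rad/s, so T = P/ω = 43.4×745.7 / 14.64 = 2211 N·m.
J = πd⁴/32 = π(0.0689)⁴/32 = 2.212×10^-6 m⁴.
τ_max = T·r/J = 2211 × 0.0345 / 2.212×10^-6 = 3.442×10^7 Pa.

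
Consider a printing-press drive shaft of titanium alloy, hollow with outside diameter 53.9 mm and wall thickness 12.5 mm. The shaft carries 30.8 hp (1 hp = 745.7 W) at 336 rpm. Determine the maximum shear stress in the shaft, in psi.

ω = 2π·336/60 = 35.19 rad/s, so T = P/ω = 30.8×745.7 / 35.19 = 652.8 N·m.
J = π(d_o⁴ − d_i⁴)/32 = π(0.0539⁴ − 0.0289⁴)/32 = 7.601×10^-7 m⁴.
τ_max = T·r/J = 652.8 × 0.0269 / 7.601×10^-7 = 2.314×10^7 Pa.

3360 psi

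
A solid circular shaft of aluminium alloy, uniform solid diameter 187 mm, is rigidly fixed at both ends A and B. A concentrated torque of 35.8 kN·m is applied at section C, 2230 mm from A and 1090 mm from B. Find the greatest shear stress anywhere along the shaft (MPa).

18.7 MPa

With uniform GJ and both ends fixed, compatibility θ_AC = θ_CB gives T_A·a = T_B·b, together with T_A + T_B = T₀.
T_A = T₀·b/(a+b) = 35800·1090/3320 = 11750 N·m; T_B = 24050 N·m.
τ in each portion: τ_AC = 9.15×10^6 Pa, τ_CB = 1.87×10^7 Pa; maximum is in CB.
τ_max = T_CB·r/J = 24050·0.0935/1.20×10^-4 = 1.873×10^7 Pa.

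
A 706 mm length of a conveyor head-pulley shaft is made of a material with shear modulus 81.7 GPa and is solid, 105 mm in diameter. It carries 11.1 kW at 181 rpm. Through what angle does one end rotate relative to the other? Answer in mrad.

0.424 mrad

ω = 2π·181/60 = 18.95 rad/s, so T = P/ω = 11.1×10³ / 18.95 = 585.6 N·m.
J = πd⁴/32 = π(0.105)⁴/32 = 1.193×10^-5 m⁴.
θ = T·L/(G·J) = 585.6 × 0.706 / (81.7×10⁹ × 1.193×10^-5) = 4.241×10^-4 rad.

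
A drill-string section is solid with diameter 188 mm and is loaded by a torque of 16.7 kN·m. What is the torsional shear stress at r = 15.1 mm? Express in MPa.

J = πd⁴/32 = π(0.188)⁴/32 = 1.226×10^-4 m⁴.
Shear stress varies linearly with radius: τ = T·r/J = 16700 × 0.0151 / 1.226×10^-4 = 2.056×10^6 Pa.

2.06 MPa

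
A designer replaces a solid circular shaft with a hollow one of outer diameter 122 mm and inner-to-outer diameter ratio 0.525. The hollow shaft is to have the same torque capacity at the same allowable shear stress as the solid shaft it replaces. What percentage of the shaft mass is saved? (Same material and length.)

Equal τ_max and T ⇒ the solid shaft needs d_s³ = d_o³(1−k⁴), so d_s = 122·(1−0.525⁴)^(1/3) = 118.8 mm.
Area ratio A_h/A_s = d_o²(1−k²)/d_s² = (1−k²)/(1−k⁴)^(2/3) = 0.7636.
Mass saving = 1 − 0.7636 = 23.6 %.

23.6 %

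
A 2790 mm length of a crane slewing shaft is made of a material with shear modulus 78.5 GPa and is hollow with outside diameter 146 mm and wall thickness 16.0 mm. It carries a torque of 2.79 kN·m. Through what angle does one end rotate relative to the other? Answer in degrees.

J = π(d_o⁴ − d_i⁴)/32 = π(0.146⁴ − 0.114⁴)/32 = 2.803×10^-5 m⁴.
θ = T·L/(G·J) = 2790 × 2.79 / (78.5×10⁹ × 2.803×10^-5) = 3.538×10^-3 rad.

0.203°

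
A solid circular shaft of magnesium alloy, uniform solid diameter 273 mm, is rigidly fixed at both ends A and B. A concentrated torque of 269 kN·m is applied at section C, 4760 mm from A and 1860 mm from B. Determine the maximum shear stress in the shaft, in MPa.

48.4 MPa

With uniform GJ and both ends fixed, compatibility θ_AC = θ_CB gives T_A·a = T_B·b, together with T_A + T_B = T₀.
T_A = T₀·b/(a+b) = 269000·1860/6620 = 75580 N·m; T_B = 193400 N·m.
τ in each portion: τ_AC = 1.89×10^7 Pa, τ_CB = 4.84×10^7 Pa; maximum is in CB.
τ_max = T_CB·r/J = 193400·0.137/5.45×10^-4 = 4.842×10^7 Pa.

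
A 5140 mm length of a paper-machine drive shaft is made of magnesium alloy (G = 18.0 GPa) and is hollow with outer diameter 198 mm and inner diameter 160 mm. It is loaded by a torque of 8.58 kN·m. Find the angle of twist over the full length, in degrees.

1.62°

J = π(d_o⁴ − d_i⁴)/32 = π(0.198⁴ − 0.160⁴)/32 = 8.655×10^-5 m⁴.
θ = T·L/(G·J) = 8580 × 5.14 / (18.0×10⁹ × 8.655×10^-5) = 0.02831 rad.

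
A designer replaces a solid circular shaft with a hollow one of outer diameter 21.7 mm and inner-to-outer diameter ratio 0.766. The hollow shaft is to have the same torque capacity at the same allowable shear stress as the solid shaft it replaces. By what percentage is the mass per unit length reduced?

Equal τ_max and T ⇒ the solid shaft needs d_s³ = d_o³(1−k⁴), so d_s = 21.7·(1−0.766⁴)^(1/3) = 18.85 mm.
Area ratio A_h/A_s = d_o²(1−k²)/d_s² = (1−k²)/(1−k⁴)^(2/3) = 0.5475.
Mass saving = 1 − 0.5475 = 45.2 %.

45.2 %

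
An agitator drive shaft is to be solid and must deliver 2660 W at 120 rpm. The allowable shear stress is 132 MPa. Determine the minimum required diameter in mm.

20.1 mm

ω = 2π·120/60 = 12.57 rad/s, so T = P/ω = 2660 / 12.57 = 211.7 N·m.
For a solid shaft τ_max = 16T/(πd³), so d = (16T/(π τ_allow))^(1/3) = (16·211.7/(π·1.32×10^8))^(1/3) = 0.02014 m.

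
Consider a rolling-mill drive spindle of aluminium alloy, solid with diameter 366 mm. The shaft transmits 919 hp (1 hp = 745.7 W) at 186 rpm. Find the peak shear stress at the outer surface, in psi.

ω = 2π·186/60 = 19.48 rad/s, so T = P/ω = 919×745.7 / 19.48 = 35180 N·m.
J = πd⁴/32 = π(0.366)⁴/32 = 1.762×10^-3 m⁴.
τ_max = T·r/J = 35180 × 0.183 / 1.762×10^-3 = 3.655×10^6 Pa.

530 psi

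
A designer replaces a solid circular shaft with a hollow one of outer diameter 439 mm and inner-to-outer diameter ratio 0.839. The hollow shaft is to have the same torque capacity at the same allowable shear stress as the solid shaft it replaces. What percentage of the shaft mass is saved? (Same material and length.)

Equal τ_max and T ⇒ the solid shaft needs d_s³ = d_o³(1−k⁴), so d_s = 439·(1−0.839⁴)^(1/3) = 349.5 mm.
Area ratio A_h/A_s = d_o²(1−k²)/d_s² = (1−k²)/(1−k⁴)^(2/3) = 0.4672.
Mass saving = 1 − 0.4672 = 53.3 %.

53.3 %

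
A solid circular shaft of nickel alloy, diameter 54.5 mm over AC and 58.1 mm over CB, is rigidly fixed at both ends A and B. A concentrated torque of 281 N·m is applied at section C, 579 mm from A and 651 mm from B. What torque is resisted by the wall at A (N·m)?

Compatibility: T_A·a/J_AC = T_B·b/J_CB with T_A + T_B = T₀.
J_AC = 8.66×10^-7 m⁴, J_CB = 1.12×10^-6 m⁴, so T_A = T₀·(J_AC/a)/((J_AC/a)+(J_CB/b)) = 130.8 N·m, T_B = 150.2 N·m.

131 N·m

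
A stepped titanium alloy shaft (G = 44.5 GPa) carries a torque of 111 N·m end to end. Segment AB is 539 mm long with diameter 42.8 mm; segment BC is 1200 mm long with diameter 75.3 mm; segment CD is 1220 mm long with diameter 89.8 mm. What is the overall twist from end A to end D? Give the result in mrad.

5.51 mrad

J_AB = π(0.0428)⁴/32 = 3.29×10^-7 m⁴; J_BC = π(0.0753)⁴/32 = 3.16×10^-6 m⁴; J_CD = π(0.0898)⁴/32 = 6.38×10^-6 m⁴.
θ = (T/G)·Σ L_i/J_i = (111.0/44.5×10⁹)·(0.539/3.29×10^-7 + 1.20/3.16×10^-6 + 1.22/6.38×10^-6) = 5.506×10^-3 rad.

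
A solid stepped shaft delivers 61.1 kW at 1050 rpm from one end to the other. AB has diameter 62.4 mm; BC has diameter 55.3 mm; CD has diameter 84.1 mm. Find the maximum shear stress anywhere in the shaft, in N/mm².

ω = 2π·1050/60 = 110.0 rad/s, so T = P/ω = 61.1×10³ / 110.0 = 555.7 N·m.
Under the same torque, τ_max = 16T/(πd³) is largest where d is smallest — segment BC (d = 55.3 mm).
τ_max = 16·555.7/(π·(0.0553)³) = 1.673×10^7 Pa.

16.7 N/mm²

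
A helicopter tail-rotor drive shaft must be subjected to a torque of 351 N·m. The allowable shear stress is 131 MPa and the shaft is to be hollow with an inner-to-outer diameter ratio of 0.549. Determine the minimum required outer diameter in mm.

For a hollow shaft with d_i/d_o = 0.549: τ_max = 16T/(π d_o³ (1−k⁴)), so d_o = [16T/(π τ_allow (1−k⁴))]^(1/3) = [16·351.0/(π·1.31×10^8·0.9092)]^(1/3) = 0.02467 m.

24.7 mm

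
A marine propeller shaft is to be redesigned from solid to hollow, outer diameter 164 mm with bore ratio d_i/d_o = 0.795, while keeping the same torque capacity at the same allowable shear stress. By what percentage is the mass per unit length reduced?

48.3 %

Equal τ_max and T ⇒ the solid shaft needs d_s³ = d_o³(1−k⁴), so d_s = 164·(1−0.795⁴)^(1/3) = 138.4 mm.
Area ratio A_h/A_s = d_o²(1−k²)/d_s² = (1−k²)/(1−k⁴)^(2/3) = 0.5170.
Mass saving = 1 − 0.5170 = 48.3 %.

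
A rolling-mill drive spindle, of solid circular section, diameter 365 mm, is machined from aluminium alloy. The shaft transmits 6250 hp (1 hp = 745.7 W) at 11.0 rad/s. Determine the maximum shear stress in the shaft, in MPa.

ω = 11.0 rad/s, so T = P/ω = 6250×745.7 / 11.00 = 423700 N·m.
J = πd⁴/32 = π(0.365)⁴/32 = 1.742×10^-3 m⁴.
τ_max = T·r/J = 423700 × 0.182 / 1.742×10^-3 = 4.438×10^7 Pa.

44.4 MPa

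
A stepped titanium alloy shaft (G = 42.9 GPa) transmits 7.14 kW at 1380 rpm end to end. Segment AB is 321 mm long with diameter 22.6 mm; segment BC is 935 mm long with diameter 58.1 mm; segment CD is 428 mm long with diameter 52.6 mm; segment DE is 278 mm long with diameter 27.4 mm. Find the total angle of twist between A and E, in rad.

0.0218 rad

ω = 2π·1380/60 = 144.5 rad/s, so T = P/ω = 7.14×10³ / 144.5 = 49.41 N·m.
J_AB = π(0.0226)⁴/32 = 2.56×10^-8 m⁴; J_BC = π(0.0581)⁴/32 = 1.12×10^-6 m⁴; J_CD = π(0.0526)⁴/32 = 7.52×10^-7 m⁴; J_DE = π(0.0274)⁴/32 = 5.53×10^-8 m⁴.
θ = (T/G)·Σ L_i/J_i = (49.41/42.9×10⁹)·(0.321/2.56×10^-8 + 0.935/1.12×10^-6 + 0.428/7.52×10^-7 + 0.278/5.53×10^-8) = 0.02184 rad.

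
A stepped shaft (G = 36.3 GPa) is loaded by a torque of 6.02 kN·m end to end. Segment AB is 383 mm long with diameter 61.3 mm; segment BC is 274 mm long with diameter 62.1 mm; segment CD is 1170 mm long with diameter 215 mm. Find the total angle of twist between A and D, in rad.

J_AB = π(0.0613)⁴/32 = 1.39×10^-6 m⁴; J_BC = π(0.0621)⁴/32 = 1.46×10^-6 m⁴; J_CD = π(0.215)⁴/32 = 2.10×10^-4 m⁴.
θ = (T/G)·Σ L_i/J_i = (6020/36.3×10⁹)·(0.383/1.39×10^-6 + 0.274/1.46×10^-6 + 1.17/2.10×10^-4) = 0.07787 rad.

0.0779 rad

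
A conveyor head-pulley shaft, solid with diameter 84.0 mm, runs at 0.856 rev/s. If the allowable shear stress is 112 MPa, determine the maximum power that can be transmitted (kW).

70.1 kW

J = πd⁴/32 = π(0.0840)⁴/32 = 4.888×10^-6 m⁴.
T_max = τ_allow·J/r = 1.12×10^8 × 4.888×10^-6 / 0.0420 = 13030 N·m.
ω = 2π·0.856 = 5.378 rad/s, so P_max = T_max·ω = 7.010×10^4 W.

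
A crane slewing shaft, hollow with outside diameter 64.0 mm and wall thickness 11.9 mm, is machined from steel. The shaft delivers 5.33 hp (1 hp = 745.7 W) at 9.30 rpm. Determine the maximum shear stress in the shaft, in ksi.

ω = 2π·9.30/60 = 0.9739 rad/s, so T = P/ω = 5.33×745.7 / 0.9739 = 4081 N·m.
J = π(d_o⁴ − d_i⁴)/32 = π(0.0640⁴ − 0.0402⁴)/32 = 1.391×10^-6 m⁴.
τ_max = T·r/J = 4081 × 0.0320 / 1.391×10^-6 = 9.391×10^7 Pa.

13.6 ksi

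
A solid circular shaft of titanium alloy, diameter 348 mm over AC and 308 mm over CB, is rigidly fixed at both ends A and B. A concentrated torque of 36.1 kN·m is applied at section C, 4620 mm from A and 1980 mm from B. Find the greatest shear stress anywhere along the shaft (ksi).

0.537 ksi

Compatibility: T_A·a/J_AC = T_B·b/J_CB with T_A + T_B = T₀.
J_AC = 1.44×10^-3 m⁴, J_CB = 8.83×10^-4 m⁴, so T_A = T₀·(J_AC/a)/((J_AC/a)+(J_CB/b)) = 14850 N·m, T_B = 21250 N·m.
τ in each portion: τ_AC = 1.79×10^6 Pa, τ_CB = 3.70×10^6 Pa; maximum is in CB.
τ_max = T_CB·r/J = 21250·0.154/8.83×10^-4 = 3.705×10^6 Pa.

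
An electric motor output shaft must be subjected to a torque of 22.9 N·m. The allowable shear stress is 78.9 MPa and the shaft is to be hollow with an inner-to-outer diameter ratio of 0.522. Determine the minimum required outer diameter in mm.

For a hollow shaft with d_i/d_o = 0.522: τ_max = 16T/(π d_o³ (1−k⁴)), so d_o = [16T/(π τ_allow (1−k⁴))]^(1/3) = [16·22.90/(π·7.89×10^7·0.9258)]^(1/3) = 0.01169 m.

11.7 mm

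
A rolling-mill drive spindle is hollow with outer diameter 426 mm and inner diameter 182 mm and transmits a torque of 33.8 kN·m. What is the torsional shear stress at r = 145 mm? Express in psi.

227 psi

J = π(d_o⁴ − d_i⁴)/32 = π(0.426⁴ − 0.182⁴)/32 = 3.126×10^-3 m⁴.
Shear stress varies linearly with radius: τ = T·r/J = 33800 × 0.145 / 3.126×10^-3 = 1.568×10^6 Pa.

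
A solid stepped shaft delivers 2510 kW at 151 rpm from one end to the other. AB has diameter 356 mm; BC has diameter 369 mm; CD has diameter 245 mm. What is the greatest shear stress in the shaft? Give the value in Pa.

ω = 2π·151/60 = 15.81 rad/s, so T = P/ω = 2510×10³ / 15.81 = 158700 N·m.
Under the same torque, τ_max = 16T/(πd³) is largest where d is smallest — segment CD (d = 245 mm).
τ_max = 16·158700/(π·(0.245)³) = 5.497×10^7 Pa.

5.50e7 Pa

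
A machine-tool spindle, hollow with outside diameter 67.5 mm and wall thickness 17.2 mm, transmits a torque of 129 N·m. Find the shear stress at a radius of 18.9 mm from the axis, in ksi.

0.184 ksi

J = π(d_o⁴ − d_i⁴)/32 = π(0.0675⁴ − 0.0331⁴)/32 = 1.920×10^-6 m⁴.
Shear stress varies linearly with radius: τ = T·r/J = 129.0 × 0.0189 / 1.920×10^-6 = 1.270×10^6 Pa.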